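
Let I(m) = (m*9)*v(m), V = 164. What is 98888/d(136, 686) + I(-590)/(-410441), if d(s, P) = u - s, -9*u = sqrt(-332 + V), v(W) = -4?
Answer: 36*(-590*sqrt(42) + 5073822281*I)/(410441*(sqrt(42) - 612*I)) ≈ -727.09 + 7.6989*I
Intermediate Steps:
u = -2*I*sqrt(42)/9 (u = -sqrt(-332 + 164)/9 = -2*I*sqrt(42)/9 ≈ -1.4402*I)
I(m) = -36*m (I(m) = (m*9)*(-4) = (9*m)*(-4) = -36*m)
d(s, P) = -s - 2*I*sqrt(42)/9 (d(s, P) = -2*I*sqrt(42)/9 - s = -s - 2*I*sqrt(42)/9)
98888/d(136, 686) + I(-590)/(-410441) = 98888/(-1*136 - 2*I*sqrt(42)/9) - 36*(-590)/(-410441) = 98888/(-136 - 2*I*sqrt(42)/9) + 21240*(-1/410441) = 98888/(-136 - 2*I*sqrt(42)/9) - 21240/410441 = -21240/410441 + 98888/(-136 - 2*I*sqrt(42)/9)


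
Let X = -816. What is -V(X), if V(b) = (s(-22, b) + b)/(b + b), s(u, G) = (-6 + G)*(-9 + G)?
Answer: 112889/272 ≈ 415.03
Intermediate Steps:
s(u, G) = (-9 + G)*(-6 + G)
V(b) = (54 + b² - 14*b)/(2*b) (V(b) = ((54 + b² - 15*b) + b)/(b + b) = (54 + b² - 14*b)/((2*b)) = (54 + b² - 14*b)*(1/(2*b)) = (54 + b² - 14*b)/(2*b))
-V(X) = -(-7 + (½)*(-816) + 27/(-816)) = -(-7 - 408 + 27*(-1/816)) = -(-7 - 408 - 9/272) = -1*(-112889/272) = 112889/272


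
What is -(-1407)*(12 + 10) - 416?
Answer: 30538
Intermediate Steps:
-(-1407)*(12 + 10) - 416 = -(-1407)*22 - 416 = -201*(-154) - 416 = 30954 - 416 = 30538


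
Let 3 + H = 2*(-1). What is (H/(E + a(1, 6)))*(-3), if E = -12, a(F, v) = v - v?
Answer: -5/4 ≈ -1.2500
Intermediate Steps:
a(F, v) = 0
H = -5 (H = -3 + 2*(-1) = -3 - 2 = -5)
(H/(E + a(1, 6)))*(-3) = -5/(-12 + 0)*(-3) = -5/(-12)*(-3) = -5*(-1/12)*(-3) = (5/12)*(-3) = -5/4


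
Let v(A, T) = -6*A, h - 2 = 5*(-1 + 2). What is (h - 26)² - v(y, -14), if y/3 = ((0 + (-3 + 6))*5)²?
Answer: 4411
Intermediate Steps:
h = 7 (h = 2 + 5*(-1 + 2) = 2 + 5*1 = 2 + 5 = 7)
y = 675 (y = 3*((0 + (-3 + 6))*5)² = 3*((0 + 3)*5)² = 3*(3*5)² = 3*15² = 3*225 = 675)
(h - 26)² - v(y, -14) = (7 - 26)² - (-6)*675 = (-19)² - 1*(-4050) = 361 + 4050 = 4411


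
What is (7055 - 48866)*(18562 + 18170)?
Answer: -1535801652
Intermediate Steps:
(7055 - 48866)*(18562 + 18170) = -41811*36732 = -1535801652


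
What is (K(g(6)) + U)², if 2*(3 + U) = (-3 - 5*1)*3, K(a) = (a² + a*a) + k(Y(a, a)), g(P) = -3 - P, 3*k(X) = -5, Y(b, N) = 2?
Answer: 190096/9 ≈ 21122.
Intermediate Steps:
k(X) = -5/3 (k(X) = (⅓)*(-5) = -5/3)
K(a) = -5/3 + 2*a² (K(a) = (a² + a*a) - 5/3 = (a² + a²) - 5/3 = 2*a² - 5/3 = -5/3 + 2*a²)
U = -15 (U = -3 + ((-3 - 5*1)*3)/2 = -3 + ((-3 - 5)*3)/2 = -3 + (-8*3)/2 = -3 + (½)*(-24) = -3 - 12 = -15)
(K(g(6)) + U)² = ((-5/3 + 2*(-3 - 1*6)²) - 15)² = ((-5/3 + 2*(-3 - 6)²) - 15)² = ((-5/3 + 2*(-9)²) - 15)² = ((-5/3 + 2*81) - 15)² = ((-5/3 + 162) - 15)² = (481/3 - 15)² = (436/3)² = 190096/9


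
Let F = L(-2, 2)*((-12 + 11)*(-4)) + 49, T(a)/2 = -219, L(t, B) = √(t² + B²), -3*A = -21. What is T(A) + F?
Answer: -389 + 8*√2 ≈ -377.69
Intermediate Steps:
A = 7 (A = -⅓*(-21) = 7)
L(t, B) = √(B² + t²)
T(a) = -438 (T(a) = 2*(-219) = -438)
F = 49 + 8*√2 (F = √(2² + (-2)²)*((-12 + 11)*(-4)) + 49 = √(4 + 4)*(-1*(-4)) + 49 = √8*4 + 49 = (2*√2)*4 + 49 = 8*√2 + 49 = 49 + 8*√2 ≈ 60.314)
T(A) + F = -438 + (49 + 8*√2) = -389 + 8*√2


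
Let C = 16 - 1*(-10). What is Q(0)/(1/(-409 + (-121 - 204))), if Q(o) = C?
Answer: -19084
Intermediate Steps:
C = 26 (C = 16 + 10 = 26)
Q(o) = 26
Q(0)/(1/(-409 + (-121 - 204))) = 26/(1/(-409 + (-121 - 204))) = 26/(1/(-409 - 325)) = 26/(1/(-734)) = 26/(-1/734) = 26*(-734) = -19084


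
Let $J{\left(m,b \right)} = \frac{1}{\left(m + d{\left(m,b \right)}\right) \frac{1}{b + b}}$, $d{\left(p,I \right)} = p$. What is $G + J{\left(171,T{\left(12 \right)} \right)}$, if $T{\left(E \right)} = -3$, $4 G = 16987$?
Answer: $\frac{968255}{228} \approx 4246.7$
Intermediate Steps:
$G = \frac{16987}{4}$ ($G = \frac{1}{4} \cdot 16987 = \frac{16987}{4} \approx 4246.8$)
$J{\left(m,b \right)} = \frac{b}{m}$ ($J{\left(m,b \right)} = \frac{1}{\left(m + m\right) \frac{1}{b + b}} = \frac{1}{2 m \frac{1}{2 b}} = \frac{1}{m \frac{1}{b}} = \frac{b}{m}$)
$G + J{\left(171,T{\left(12 \right)} \right)} = \frac{16987}{4} - \frac{3}{171} = \frac{16987}{4} - \frac{1}{57} = \frac{968255}{228}$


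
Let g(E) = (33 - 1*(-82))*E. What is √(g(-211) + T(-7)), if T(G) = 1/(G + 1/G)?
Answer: I*√2426514/10 ≈ 155.77*I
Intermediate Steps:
g(E) = 115*E (g(E) = (33 + 82)*E = 115*E)
√(g(-211) + T(-7)) = √(115*(-211) - 7/(1 + (-7)²)) = √(-24265 - 7/(1 + 49)) = √(-24265 - 7/50) = √(-1213257/50) = I*√2426514/10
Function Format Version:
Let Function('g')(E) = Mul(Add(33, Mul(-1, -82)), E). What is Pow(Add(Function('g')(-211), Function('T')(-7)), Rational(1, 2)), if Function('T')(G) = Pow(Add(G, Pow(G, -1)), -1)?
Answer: Mul(Rational(1, 10), I, Pow(2426514, Rational(1, 2))) ≈ Mul(155.77, I)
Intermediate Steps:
Function('g')(E) = Mul(115, E) (Function('g')(E) = Mul(Add(33, 82), E) = Mul(115, E))
Pow(Add(Function('g')(-211), Function('T')(-7)), Rational(1, 2)) = Pow(Add(Mul(115, -211), Mul(-7, Pow(Add(1, Pow(-7, 2)), -1))), Rational(1, 2)) = Pow(Add(-24265, Mul(-7, Pow(Add(1, 49), -1))), Rational(1, 2)) = Pow(Add(-24265, Mul(-7, Pow(50, -1))), Rational(1, 2)) = Pow(Add(-24265, Mul(-7, Rational(1, 50))), Rational(1, 2)) = Pow(Add(-24265, Rational(-7, 50)), Rational(1, 2)) = Pow(Rational(-1213257, 50), Rational(1, 2)) = Mul(Rational(1, 10), I, Pow(2426514, Rational(1, 2)))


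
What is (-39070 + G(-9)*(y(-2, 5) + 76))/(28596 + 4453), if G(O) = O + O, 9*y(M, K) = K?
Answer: -40448/33049 ≈ -1.2239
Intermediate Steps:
y(M, K) = K/9
G(O) = 2*O
(-39070 + G(-9)*(y(-2, 5) + 76))/(28596 + 4453) = (-39070 + (2*(-9))*((1/9)*5 + 76))/(28596 + 4453) = (-39070 - 18*(5/9 + 76))/33049 = (-39070 - 18*689/9)*(1/33049) = (-39070 - 1378)*(1/33049) = -40448*1/33049 = -40448/33049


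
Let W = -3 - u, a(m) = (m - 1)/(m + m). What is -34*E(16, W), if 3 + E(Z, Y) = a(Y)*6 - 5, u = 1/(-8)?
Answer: 3094/23 ≈ 134.52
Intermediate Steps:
u = -⅛ ≈ -0.12500
a(m) = (-1 + m)/(2*m) (a(m) = (-1 + m)/((2*m)) = (-1 + m)*(1/(2*m)) = (-1 + m)/(2*m))
W = -23/8 (W = -3 - 1*(-⅛) = -3 + ⅛ = -23/8 ≈ -2.8750)
E(Z, Y) = -8 + 3*(-1 + Y)/Y (E(Z, Y) = -3 + (((-1 + Y)/(2*Y))*6 - 5) = -3 + (3*(-1 + Y)/Y - 5) = -3 + (-5 + 3*(-1 + Y)/Y) = -8 + 3*(-1 + Y)/Y)
-34*E(16, W) = -34*(-5 - 3/(-23/8)) = -34*(-5 - 3*(-8/23)) = -34*(-5 + 24/23) = -34*(-91/23) = 3094/23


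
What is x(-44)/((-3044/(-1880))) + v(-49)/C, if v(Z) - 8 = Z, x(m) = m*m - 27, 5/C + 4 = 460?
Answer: -9741506/3805 ≈ -2560.2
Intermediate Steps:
C = 5/456 (C = 5/(-4 + 460) = 5/456 ≈ 0.010965)
x(m) = -27 + m**2 (x(m) = m**2 - 27 = -27 + m**2)
v(Z) = 8 + Z
x(-44)/((-3044/(-1880))) + v(-49)/C = (-27 + (-44)**2)/((-3044/(-1880))) + (8 - 49)/(5/456) = (-27 + 1936)/((-3044*(-1/1880))) - 41*456/5 = 1909/(761/470) - 18696/5 = 1909*(470/761) - 18696/5 = 897230/761 - 18696/5 = -9741506/3805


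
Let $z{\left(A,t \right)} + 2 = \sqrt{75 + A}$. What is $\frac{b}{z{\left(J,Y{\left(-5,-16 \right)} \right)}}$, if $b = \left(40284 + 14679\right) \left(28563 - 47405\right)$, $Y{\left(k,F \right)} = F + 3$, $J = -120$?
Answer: $\frac{2071225692}{49} + \frac{3106838538 i \sqrt{5}}{49} \approx 4.227 \cdot 10^{7} + 1.4178 \cdot 10^{8} i$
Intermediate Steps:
$Y{\left(k,F \right)} = 3 + F$
$z{\left(A,t \right)} = -2 + \sqrt{75 + A}$
$b = -1035612846$ ($b = 54963 \left(-18842\right) = -1035612846$)
$\frac{b}{z{\left(J,Y{\left(-5,-16 \right)} \right)}} = - \frac{1035612846}{-2 + \sqrt{75 - 120}} = - \frac{1035612846}{-2 + \sqrt{-45}} = - \frac{1035612846}{-2 + 3 i \sqrt{5}}$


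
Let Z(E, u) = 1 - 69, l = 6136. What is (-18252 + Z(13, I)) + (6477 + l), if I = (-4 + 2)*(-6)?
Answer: -5707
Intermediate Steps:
I = 12 (I = -2*(-6) = 12)
Z(E, u) = -68
(-18252 + Z(13, I)) + (6477 + l) = (-18252 - 68) + (6477 + 6136) = -18320 + 12613 = -5707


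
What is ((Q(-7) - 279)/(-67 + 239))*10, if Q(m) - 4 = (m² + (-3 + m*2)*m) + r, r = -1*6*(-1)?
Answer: -505/86 ≈ -5.8721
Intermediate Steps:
r = 6 (r = -6*(-1) = 6)
Q(m) = 10 + m² + m*(-3 + 2*m) (Q(m) = 4 + ((m² + (-3 + m*2)*m) + 6) = 4 + ((m² + (-3 + 2*m)*m) + 6) = 4 + ((m² + m*(-3 + 2*m)) + 6) = 4 + (6 + m² + m*(-3 + 2*m)) = 10 + m² + m*(-3 + 2*m))
((Q(-7) - 279)/(-67 + 239))*10 = (((10 - 3*(-7) + 3*(-7)²) - 279)/(-67 + 239))*10 = (((10 + 21 + 3*49) - 279)/172)*10 = (((10 + 21 + 147) - 279)*(1/172))*10 = ((178 - 279)*(1/172))*10 = -101*1/172*10 = -101/172*10 = -505/86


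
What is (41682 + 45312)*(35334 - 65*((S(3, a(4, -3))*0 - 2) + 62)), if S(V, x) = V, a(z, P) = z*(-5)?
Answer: 2734569396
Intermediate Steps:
a(z, P) = -5*z
(41682 + 45312)*(35334 - 65*((S(3, a(4, -3))*0 - 2) + 62)) = (41682 + 45312)*(35334 - 65*((3*0 - 2) + 62)) = 86994*(35334 - 65*((0 - 2) + 62)) = 86994*(35334 - 65*(-2 + 62)) = 86994*(35334 - 65*60) = 86994*(35334 - 3900) = 86994*31434 = 2734569396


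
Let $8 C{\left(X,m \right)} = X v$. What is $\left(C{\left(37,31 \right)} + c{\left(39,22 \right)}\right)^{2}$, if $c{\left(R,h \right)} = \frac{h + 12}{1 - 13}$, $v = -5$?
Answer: $\frac{388129}{576} \approx 673.83$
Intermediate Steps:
$C{\left(X,m \right)} = - \frac{5 X}{8}$ ($C{\left(X,m \right)} = \frac{X \left(-5\right)}{8} = \frac{\left(-5\right) X}{8} = - \frac{5 X}{8}$)
$c{\left(R,h \right)} = -1 - \frac{h}{12}$ ($c{\left(R,h \right)} = \frac{12 + h}{-12} = \left(12 + h\right) \left(- \frac{1}{12}\right) = -1 - \frac{h}{12}$)
$\left(C{\left(37,31 \right)} + c{\left(39,22 \right)}\right)^{2} = \left(\left(- \frac{5}{8}\right) 37 - \frac{17}{6}\right)^{2} = \left(- \frac{185}{8} - \frac{17}{6}\right)^{2} = \left(- \frac{623}{24}\right)^{2} = \frac{388129}{576}$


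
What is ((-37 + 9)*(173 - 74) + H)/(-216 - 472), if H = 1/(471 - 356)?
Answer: 318779/79120 ≈ 4.0291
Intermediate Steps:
H = 1/115 ≈ 0.0086956
((-37 + 9)*(173 - 74) + H)/(-216 - 472) = ((-37 + 9)*(173 - 74) + 1/115)/(-216 - 472) = (-28*99 + 1/115)/(-688) = (-2772 + 1/115)*(-1/688) = -318779/115*(-1/688) = 318779/79120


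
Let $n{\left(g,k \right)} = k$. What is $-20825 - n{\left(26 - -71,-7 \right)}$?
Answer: $-20818$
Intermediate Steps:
$-20825 - n{\left(26 - -71,-7 \right)} = -20825 - -7 = -20825 + 7 = -20818$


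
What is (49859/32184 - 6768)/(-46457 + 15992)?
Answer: 217771453/980485560 ≈ 0.22211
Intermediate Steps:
(49859/32184 - 6768)/(-46457 + 15992) = (49859*(1/32184) - 6768)/(-30465) = (49859/32184 - 6768)*(-1/30465) = -217771453/32184*(-1/30465) = 217771453/980485560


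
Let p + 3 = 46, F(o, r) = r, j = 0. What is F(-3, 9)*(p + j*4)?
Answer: 387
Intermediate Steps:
p = 43 (p = -3 + 46 = 43)
F(-3, 9)*(p + j*4) = 9*(43 + 0*4) = 9*(43 + 0) = 9*43 = 387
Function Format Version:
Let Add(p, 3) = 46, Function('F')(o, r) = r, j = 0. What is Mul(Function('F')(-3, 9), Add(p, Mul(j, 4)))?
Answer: 387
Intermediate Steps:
p = 43 (p = Add(-3, 46) = 43)
Mul(Function('F')(-3, 9), Add(p, Mul(j, 4))) = Mul(9, Add(43, Mul(0, 4))) = Mul(9, Add(43, 0)) = Mul(9, 43) = 387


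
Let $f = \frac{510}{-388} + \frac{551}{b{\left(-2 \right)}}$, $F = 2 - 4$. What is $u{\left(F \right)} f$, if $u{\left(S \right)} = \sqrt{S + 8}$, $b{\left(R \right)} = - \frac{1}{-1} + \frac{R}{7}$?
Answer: $\frac{746983 \sqrt{6}}{970} \approx 1886.3$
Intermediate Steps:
$b{\left(R \right)} = 1 + \frac{R}{7}$ ($b{\left(R \right)} = \left(-1\right) \left(-1\right) + R \frac{1}{7} = 1 + \frac{R}{7}$)
$F = -2$
$u{\left(S \right)} = \sqrt{8 + S}$
$f = \frac{746983}{970}$ ($f = \frac{510}{-388} + \frac{551}{1 + \frac{1}{7} \left(-2\right)} = 510 \left(- \frac{1}{388}\right) + \frac{551}{1 - \frac{2}{7}} = - \frac{255}{194} + \frac{551}{\frac{5}{7}} = - \frac{255}{194} + 551 \cdot \frac{7}{5} = - \frac{255}{194} + \frac{3857}{5} = \frac{746983}{970} \approx 770.09$)
$u{\left(F \right)} f = \sqrt{8 - 2} \cdot \frac{746983}{970} = \sqrt{6} \cdot \frac{746983}{970} = \frac{746983 \sqrt{6}}{970}$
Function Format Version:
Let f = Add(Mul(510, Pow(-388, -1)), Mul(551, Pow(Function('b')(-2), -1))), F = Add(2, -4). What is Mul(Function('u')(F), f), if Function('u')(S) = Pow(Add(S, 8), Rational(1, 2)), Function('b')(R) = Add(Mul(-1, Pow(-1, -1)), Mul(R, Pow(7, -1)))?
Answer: Mul(Rational(746983, 970), Pow(6, Rational(1, 2))) ≈ 1886.3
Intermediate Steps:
Function('b')(R) = Add(1, Mul(Rational(1, 7), R)) (Function('b')(R) = Add(Mul(-1, -1), Mul(R, Rational(1, 7))) = Add(1, Mul(Rational(1, 7), R)))
F = -2
Function('u')(S) = Pow(Add(8, S), Rational(1, 2))
f = Rational(746983, 970) (f = Add(Mul(510, Pow(-388, -1)), Mul(551, Pow(Add(1, Mul(Rational(1, 7), -2)), -1))) = Add(Mul(510, Rational(-1, 388)), Mul(551, Pow(Add(1, Rational(-2, 7)), -1))) = Add(Rational(-255, 194), Mul(551, Pow(Rational(5, 7), -1))) = Add(Rational(-255, 194), Mul(551, Rational(7, 5))) = Add(Rational(-255, 194), Rational(3857, 5)) = Rational(746983, 970) ≈ 770.09)
Mul(Function('u')(F), f) = Mul(Pow(Add(8, -2), Rational(1, 2)), Rational(746983, 970)) = Mul(Pow(6, Rational(1, 2)), Rational(746983, 970)) = Mul(Rational(746983, 970), Pow(6, Rational(1, 2)))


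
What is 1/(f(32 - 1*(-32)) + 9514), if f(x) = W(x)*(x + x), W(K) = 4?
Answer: 1/10026 ≈ 9.9741e-5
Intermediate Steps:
f(x) = 8*x (f(x) = 4*(x + x) = 4*(2*x) = 8*x)
1/(f(32 - 1*(-32)) + 9514) = 1/(8*(32 - 1*(-32)) + 9514) = 1/(8*(32 + 32) + 9514) = 1/(8*64 + 9514) = 1/(512 + 9514) = 1/10026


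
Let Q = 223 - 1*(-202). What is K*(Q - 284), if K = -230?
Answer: -32430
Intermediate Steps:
Q = 425 (Q = 223 + 202 = 425)
K*(Q - 284) = -230*(425 - 284) = -230*141 = -32430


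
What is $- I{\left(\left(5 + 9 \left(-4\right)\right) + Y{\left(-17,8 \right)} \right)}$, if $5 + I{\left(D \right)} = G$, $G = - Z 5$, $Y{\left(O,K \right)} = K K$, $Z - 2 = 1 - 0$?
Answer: $20$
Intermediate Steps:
$Z = 3$ ($Z = 2 + \left(1 - 0\right) = 2 + \left(1 + 0\right) = 2 + 1 = 3$)
$Y{\left(O,K \right)} = K^{2}$
$G = -15$ ($G = \left(-1\right) 3 \cdot 5 = \left(-3\right) 5 = -15$)
$I{\left(D \right)} = -20$ ($I{\left(D \right)} = -5 - 15 = -20$)
$- I{\left(\left(5 + 9 \left(-4\right)\right) + Y{\left(-17,8 \right)} \right)} = \left(-1\right) \left(-20\right) = 20$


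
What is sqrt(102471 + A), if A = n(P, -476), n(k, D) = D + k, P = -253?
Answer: sqrt(101742) ≈ 318.97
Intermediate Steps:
A = -729 (A = -476 - 253 = -729)
sqrt(102471 + A) = sqrt(102471 - 729) = sqrt(101742)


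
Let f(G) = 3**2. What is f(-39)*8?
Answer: 72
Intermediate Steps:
f(G) = 9
f(-39)*8 = 9*8 = 72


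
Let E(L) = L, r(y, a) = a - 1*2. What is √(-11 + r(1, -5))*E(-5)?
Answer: -15*I*√2 ≈ -21.213*I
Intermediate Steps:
r(y, a) = -2 + a (r(y, a) = a - 2 = -2 + a)
√(-11 + r(1, -5))*E(-5) = √(-11 + (-2 - 5))*(-5) = √(-11 - 7)*(-5) = √(-18)*(-5) = (3*I*√2)*(-5) = -15*I*√2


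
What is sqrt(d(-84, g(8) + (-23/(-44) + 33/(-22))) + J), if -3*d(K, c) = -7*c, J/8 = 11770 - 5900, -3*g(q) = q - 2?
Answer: sqrt(204527499)/66 ≈ 216.69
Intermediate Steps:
g(q) = 2/3 - q/3 (g(q) = -(q - 2)/3 = -(-2 + q)/3 = 2/3 - q/3)
J = 46960 (J = 8*(11770 - 5900) = 8*5870 = 46960)
d(K, c) = 7*c/3 (d(K, c) = -(-7)*c/3 = 7*c/3)
sqrt(d(-84, g(8) + (-23/(-44) + 33/(-22))) + J) = sqrt(7*((2/3 - 1/3*8) + (-23/(-44) + 33/(-22)))/3 + 46960) = sqrt(7*((2/3 - 8/3) + (-23*(-1/44) + 33*(-1/22)))/3 + 46960) = sqrt(7*(-2 + (23/44 - 3/2))/3 + 46960) = sqrt(7*(-2 - 43/44)/3 + 46960) = sqrt((7/3)*(-131/44) + 46960) = sqrt(-917/132 + 46960) = sqrt(6197803/132) = sqrt(204527499)/66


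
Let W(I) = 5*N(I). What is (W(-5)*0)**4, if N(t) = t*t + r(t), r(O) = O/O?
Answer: 0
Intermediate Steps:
r(O) = 1
N(t) = 1 + t**2 (N(t) = t*t + 1 = t**2 + 1 = 1 + t**2)
W(I) = 5 + 5*I**2 (W(I) = 5*(1 + I**2) = 5 + 5*I**2)
(W(-5)*0)**4 = ((5 + 5*(-5)**2)*0)**4 = ((5 + 5*25)*0)**4 = ((5 + 125)*0)**4 = (130*0)**4 = 0**4 = 0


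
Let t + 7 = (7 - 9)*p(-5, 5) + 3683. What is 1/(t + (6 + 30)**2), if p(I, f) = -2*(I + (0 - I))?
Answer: 1/4972 ≈ 0.00020113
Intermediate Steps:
p(I, f) = 0 (p(I, f) = -2*(I - I) = -2*0 = 0)
t = 3676 (t = -7 + ((7 - 9)*0 + 3683) = -7 + (-2*0 + 3683) = -7 + (0 + 3683) = -7 + 3683 = 3676)
1/(t + (6 + 30)**2) = 1/(3676 + (6 + 30)**2) = 1/(3676 + 36**2) = 1/(3676 + 1296) = 1/4972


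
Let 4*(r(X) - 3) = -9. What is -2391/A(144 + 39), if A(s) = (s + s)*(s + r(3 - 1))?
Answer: -1594/44835 ≈ -0.035553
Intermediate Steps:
r(X) = ¾ (r(X) = 3 + (¼)*(-9) = 3 - 9/4 = ¾)
A(s) = 2*s*(¾ + s) (A(s) = (s + s)*(s + ¾) = (2*s)*(¾ + s) = 2*s*(¾ + s))
-2391/A(144 + 39) = -2391*2/((3 + 4*(144 + 39))*(144 + 39)) = -2391*2/(183*(3 + 4*183)) = -2391*2/(183*(3 + 732)) = -2391/((½)*183*735) = -2391/134505/2 = -2391*2/134505 = -1594/44835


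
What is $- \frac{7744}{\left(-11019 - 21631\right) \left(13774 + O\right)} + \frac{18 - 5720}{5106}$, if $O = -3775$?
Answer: $- \frac{14102100673}{12628350675} \approx -1.1167$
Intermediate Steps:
$- \frac{7744}{\left(-11019 - 21631\right) \left(13774 + O\right)} + \frac{18 - 5720}{5106} = - \frac{7744}{\left(-11019 - 21631\right) \left(13774 - 3775\right)} + \frac{18 - 5720}{5106} = - \frac{7744}{\left(-32650\right) 9999} + \left(18 - 5720\right) \frac{1}{5106} = - \frac{7744}{-326467350} - \frac{2851}{2553} = \left(-7744\right) \left(- \frac{1}{326467350}\right) - \frac{2851}{2553} = \frac{352}{14839425} - \frac{2851}{2553} = - \frac{14102100673}{12628350675}$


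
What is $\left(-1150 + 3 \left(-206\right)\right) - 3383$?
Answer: $-5151$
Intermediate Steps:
$\left(-1150 + 3 \left(-206\right)\right) - 3383 = \left(-1150 - 618\right) - 3383 = -1768 - 3383 = -5151$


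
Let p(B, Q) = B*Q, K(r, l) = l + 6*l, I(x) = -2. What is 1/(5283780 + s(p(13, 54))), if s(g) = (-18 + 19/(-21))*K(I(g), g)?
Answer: 1/5190882 ≈ 1.9265e-7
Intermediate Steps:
K(r, l) = 7*l
s(g) = -397*g/3 (s(g) = (-18 + 19/(-21))*(7*g) = (-18 + 19*(-1/21))*(7*g) = (-18 - 19/21)*(7*g) = -397*g/3)
1/(5283780 + s(p(13, 54))) = 1/(5283780 - 5161*54/3) = 1/(5283780 - 397/3*702) = 1/(5283780 - 92898) = 1/5190882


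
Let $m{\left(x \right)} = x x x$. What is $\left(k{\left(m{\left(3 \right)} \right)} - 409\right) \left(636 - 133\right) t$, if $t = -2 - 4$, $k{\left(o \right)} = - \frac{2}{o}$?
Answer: $\frac{11111270}{9} \approx 1.2346 \cdot 10^{6}$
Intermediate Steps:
$m{\left(x \right)} = x^{3}$ ($m{\left(x \right)} = x^{2} x = x^{3}$)
$t = -6$
$\left(k{\left(m{\left(3 \right)} \right)} - 409\right) \left(636 - 133\right) t = \left(- \frac{2}{3^{3}} - 409\right) \left(636 - 133\right) \left(-6\right) = \left(- \frac{2}{27} - 409\right) 503 \left(-6\right) = \left(- \frac{11045}{27}\right) 503 \left(-6\right) = \left(- \frac{5555635}{27}\right) \left(-6\right) = \frac{11111270}{9}$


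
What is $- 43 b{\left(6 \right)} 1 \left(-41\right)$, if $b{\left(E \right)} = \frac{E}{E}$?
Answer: $1763$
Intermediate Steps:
$b{\left(E \right)} = 1$
$- 43 b{\left(6 \right)} 1 \left(-41\right) = - 43 \cdot 1 \cdot 1 \left(-41\right) = \left(-43\right) 1 \left(-41\right) = \left(-43\right) \left(-41\right) = 1763$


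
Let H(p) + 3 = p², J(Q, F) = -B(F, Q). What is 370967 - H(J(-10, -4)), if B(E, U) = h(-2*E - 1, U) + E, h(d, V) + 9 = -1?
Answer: 370774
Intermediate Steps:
h(d, V) = -10 (h(d, V) = -9 - 1 = -10)
B(E, U) = -10 + E
J(Q, F) = 10 - F (J(Q, F) = -(-10 + F) = 10 - F)
H(p) = -3 + p²
370967 - H(J(-10, -4)) = 370967 - (-3 + (10 - 1*(-4))²) = 370967 - (-3 + (10 + 4)²) = 370967 - (-3 + 14²) = 370967 - (-3 + 196) = 370967 - 1*193 = 370967 - 193 = 370774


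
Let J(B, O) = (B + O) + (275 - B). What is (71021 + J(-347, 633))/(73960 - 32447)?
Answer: 71929/41513 ≈ 1.7327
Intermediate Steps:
J(B, O) = 275 + O
(71021 + J(-347, 633))/(73960 - 32447) = (71021 + (275 + 633))/(73960 - 32447) = (71021 + 908)/41513 = 71929*(1/41513) = 71929/41513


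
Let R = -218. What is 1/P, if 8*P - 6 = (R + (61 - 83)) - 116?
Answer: -4/175 ≈ -0.022857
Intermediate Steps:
P = -175/4 (P = ¾ + ((-218 + (61 - 83)) - 116)/8 = ¾ + ((-218 - 22) - 116)/8 = ¾ + (-240 - 116)/8 = ¾ + (⅛)*(-356) = ¾ - 89/2 = -175/4 ≈ -43.750)
1/P = 1/(-175/4) = -4/175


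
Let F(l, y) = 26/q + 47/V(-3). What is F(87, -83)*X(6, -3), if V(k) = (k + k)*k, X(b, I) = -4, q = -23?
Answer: -1226/207 ≈ -5.9227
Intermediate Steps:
V(k) = 2*k**2 (V(k) = (2*k)*k = 2*k**2)
F(l, y) = 613/414 (F(l, y) = 26/(-23) + 47/((2*(-3)**2)) = 26*(-1/23) + 47/((2*9)) = -26/23 + 47/18 = 613/414)
F(87, -83)*X(6, -3) = (613/414)*(-4) = -1226/207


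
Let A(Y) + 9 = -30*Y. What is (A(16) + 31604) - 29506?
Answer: 1609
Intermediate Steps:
A(Y) = -9 - 30*Y
(A(16) + 31604) - 29506 = ((-9 - 30*16) + 31604) - 29506 = ((-9 - 480) + 31604) - 29506 = (-489 + 31604) - 29506 = 31115 - 29506 = 1609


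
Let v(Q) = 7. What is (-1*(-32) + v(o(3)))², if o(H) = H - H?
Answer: 1521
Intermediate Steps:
o(H) = 0
(-1*(-32) + v(o(3)))² = (-1*(-32) + 7)² = (32 + 7)² = 39² = 1521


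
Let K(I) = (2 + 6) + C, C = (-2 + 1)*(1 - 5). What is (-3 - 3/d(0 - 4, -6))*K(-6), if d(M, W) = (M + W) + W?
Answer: -135/4 ≈ -33.750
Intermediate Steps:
C = 4 (C = -1*(-4) = 4)
d(M, W) = M + 2*W
K(I) = 12 (K(I) = (2 + 6) + 4 = 8 + 4 = 12)
(-3 - 3/d(0 - 4, -6))*K(-6) = (-3 - 3/((0 - 4) + 2*(-6)))*12 = (-3 - 3/(-4 - 12))*12 = (-3 - 3/(-16))*12 = (-3 - 3*(-1/16))*12 = (-3 + 3/16)*12 = -45/16*12 = -135/4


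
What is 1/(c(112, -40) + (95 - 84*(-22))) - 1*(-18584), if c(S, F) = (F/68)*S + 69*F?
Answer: 278927239/15009 ≈ 18584.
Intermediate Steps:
c(S, F) = 69*F + F*S/68 (c(S, F) = (F*(1/68))*S + 69*F = (F/68)*S + 69*F = F*S/68 + 69*F = 69*F + F*S/68)
1/(c(112, -40) + (95 - 84*(-22))) - 1*(-18584) = 1/((1/68)*(-40)*(4692 + 112) + (95 - 84*(-22))) - 1*(-18584) = 1/((1/68)*(-40)*4804 + (95 + 1848)) + 18584 = 1/(-48040/17 + 1943) + 18584 = 1/(-15009/17) + 18584 = -17/15009 + 18584 = 278927239/15009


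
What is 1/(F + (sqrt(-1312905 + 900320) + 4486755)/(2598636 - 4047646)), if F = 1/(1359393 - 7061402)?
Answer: -21137789060041514366368745/65451644964099495769991741 + 4711152684474772981*I*sqrt(412585)/65451644964099495769991741 ≈ -0.32295 + 4.6234e-5*I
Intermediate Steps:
F = -1/5702009 (F = 1/(-5702009) = -1/5702009 ≈ -1.7538e-7)
1/(F + (sqrt(-1312905 + 900320) + 4486755)/(2598636 - 4047646)) = 1/(-1/5702009 + (sqrt(-1312905 + 900320) + 4486755)/(2598636 - 4047646)) = 1/(-1/5702009 + (sqrt(-412585) + 4486755)/(-1449010)) = 1/(-1/5702009 + (I*sqrt(412585) + 4486755)*(-1/1449010)) = 1/(-1/5702009 + (4486755 + I*sqrt(412585))*(-1/1449010)) = 1/(-1/5702009 + (-897351/289802 - I*sqrt(412585)/1449010)) = 1/(-5116703767961/1652453612218 - I*sqrt(412585)/1449010)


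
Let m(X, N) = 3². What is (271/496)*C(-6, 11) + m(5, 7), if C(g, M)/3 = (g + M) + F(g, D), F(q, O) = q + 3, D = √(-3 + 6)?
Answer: 3045/248 ≈ 12.278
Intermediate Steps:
m(X, N) = 9
D = √3 ≈ 1.7320
F(q, O) = 3 + q
C(g, M) = 9 + 3*M + 6*g (C(g, M) = 3*((g + M) + (3 + g)) = 3*((M + g) + (3 + g)) = 3*(3 + M + 2*g) = 9 + 3*M + 6*g)
(271/496)*C(-6, 11) + m(5, 7) = (271/496)*(9 + 3*11 + 6*(-6)) + 9 = (271*(1/496))*(9 + 33 - 36) + 9 = (271/496)*6 + 9 = 813/248 + 9 = 3045/248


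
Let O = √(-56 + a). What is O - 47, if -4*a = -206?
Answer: -47 + 3*I*√2/2 ≈ -47.0 + 2.1213*I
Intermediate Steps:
a = 103/2 (a = -¼*(-206) = 103/2 ≈ 51.500)
O = 3*I*√2/2 (O = √(-56 + 103/2) = √(-9/2) = 3*I*√2/2 ≈ 2.1213*I)
O - 47 = 3*I*√2/2 - 47 = -47 + 3*I*√2/2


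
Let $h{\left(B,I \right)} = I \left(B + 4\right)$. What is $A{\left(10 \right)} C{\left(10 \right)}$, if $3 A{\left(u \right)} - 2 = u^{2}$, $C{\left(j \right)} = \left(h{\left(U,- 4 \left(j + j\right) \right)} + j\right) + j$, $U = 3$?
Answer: $-18360$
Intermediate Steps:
$h{\left(B,I \right)} = I \left(4 + B\right)$
$C{\left(j \right)} = - 54 j$ ($C{\left(j \right)} = \left(- 4 \left(j + j\right) \left(4 + 3\right) + j\right) + j = \left(- 4 \cdot 2 j 7 + j\right) + j = \left(- 8 j 7 + j\right) + j = \left(- 56 j + j\right) + j = - 55 j + j = - 54 j$)
$A{\left(u \right)} = \frac{2}{3} + \frac{u^{2}}{3}$
$A{\left(10 \right)} C{\left(10 \right)} = \left(\frac{2}{3} + \frac{10^{2}}{3}\right) \left(\left(-54\right) 10\right) = \left(\frac{2}{3} + \frac{1}{3} \cdot 100\right) \left(-540\right) = \left(\frac{2}{3} + \frac{100}{3}\right) \left(-540\right) = 34 \left(-540\right) = -18360$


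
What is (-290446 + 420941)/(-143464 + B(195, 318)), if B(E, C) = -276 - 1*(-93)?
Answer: -130495/143647 ≈ -0.90844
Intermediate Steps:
B(E, C) = -183 (B(E, C) = -276 + 93 = -183)
(-290446 + 420941)/(-143464 + B(195, 318)) = (-290446 + 420941)/(-143464 - 183) = 130495/(-143647) = 130495*(-1/143647) = -130495/143647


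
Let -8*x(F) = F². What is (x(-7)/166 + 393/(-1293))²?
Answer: 38058937569/327605127424 ≈ 0.11617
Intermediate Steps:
x(F) = -F²/8
(x(-7)/166 + 393/(-1293))² = (-⅛*(-7)²/166 + 393/(-1293))² = (-⅛*49*(1/166) + 393*(-1/1293))² = (-49/8*1/166 - 131/431)² = (-49/1328 - 131/431)² = (-195087/572368)² = 38058937569/327605127424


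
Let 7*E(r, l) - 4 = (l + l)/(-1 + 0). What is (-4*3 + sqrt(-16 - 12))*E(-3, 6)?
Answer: 96/7 - 16*I*sqrt(7)/7 ≈ 13.714 - 6.0474*I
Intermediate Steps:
E(r, l) = 4/7 - 2*l/7 (E(r, l) = 4/7 + ((l + l)/(-1 + 0))/7 = 4/7 + ((2*l)/(-1))/7 = 4/7 + ((2*l)*(-1))/7 = 4/7 + (-2*l)/7 = 4/7 - 2*l/7)
(-4*3 + sqrt(-16 - 12))*E(-3, 6) = (-4*3 + sqrt(-16 - 12))*(4/7 - 2/7*6) = (-12 + sqrt(-28))*(4/7 - 12/7) = (-12 + 2*I*sqrt(7))*(-8/7) = 96/7 - 16*I*sqrt(7)/7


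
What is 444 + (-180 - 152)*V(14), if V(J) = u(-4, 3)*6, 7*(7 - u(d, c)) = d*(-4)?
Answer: -62628/7 ≈ -8946.9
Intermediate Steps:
u(d, c) = 7 + 4*d/7 (u(d, c) = 7 - d*(-4)/7 = 7 - (-4)*d/7 = 7 + 4*d/7)
V(J) = 198/7 (V(J) = (7 + (4/7)*(-4))*6 = (7 - 16/7)*6 = (33/7)*6 = 198/7)
444 + (-180 - 152)*V(14) = 444 + (-180 - 152)*(198/7) = 444 - 332*198/7 = 444 - 65736/7 = -62628/7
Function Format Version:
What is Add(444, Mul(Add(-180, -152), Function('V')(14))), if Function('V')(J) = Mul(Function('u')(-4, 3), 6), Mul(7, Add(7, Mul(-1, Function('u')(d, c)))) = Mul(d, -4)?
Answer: Rational(-62628, 7) ≈ -8946.9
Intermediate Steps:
Function('u')(d, c) = Add(7, Mul(Rational(4, 7), d)) (Function('u')(d, c) = Add(7, Mul(Rational(-1, 7), Mul(d, -4))) = Add(7, Mul(Rational(-1, 7), Mul(-4, d))) = Add(7, Mul(Rational(4, 7), d)))
Function('V')(J) = Rational(198, 7) (Function('V')(J) = Mul(Add(7, Mul(Rational(4, 7), -4)), 6) = Mul(Add(7, Rational(-16, 7)), 6) = Mul(Rational(33, 7), 6) = Rational(198, 7))
Add(444, Mul(Add(-180, -152), Function('V')(14))) = Add(444, Mul(Add(-180, -152), Rational(198, 7))) = Add(444, Mul(-332, Rational(198, 7))) = Add(444, Rational(-65736, 7)) = Rational(-62628, 7)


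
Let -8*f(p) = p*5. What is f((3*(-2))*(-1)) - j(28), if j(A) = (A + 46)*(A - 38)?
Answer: 2945/4 ≈ 736.25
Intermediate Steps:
j(A) = (-38 + A)*(46 + A) (j(A) = (46 + A)*(-38 + A) = (-38 + A)*(46 + A))
f(p) = -5*p/8 (f(p) = -p*5/8 = -5*p/8)
f((3*(-2))*(-1)) - j(28) = -5*3*(-2)*(-1)/8 - (-1748 + 28**2 + 8*28) = -(-15)*(-1)/4 - (-1748 + 784 + 224) = -5/8*6 - 1*(-740) = -15/4 + 740 = 2945/4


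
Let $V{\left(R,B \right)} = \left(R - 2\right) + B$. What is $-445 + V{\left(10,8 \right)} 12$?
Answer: $-253$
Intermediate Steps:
$V{\left(R,B \right)} = -2 + B + R$ ($V{\left(R,B \right)} = \left(R - 2\right) + B = \left(-2 + R\right) + B = -2 + B + R$)
$-445 + V{\left(10,8 \right)} 12 = -445 + \left(-2 + 8 + 10\right) 12 = -445 + 16 \cdot 12 = -445 + 192 = -253$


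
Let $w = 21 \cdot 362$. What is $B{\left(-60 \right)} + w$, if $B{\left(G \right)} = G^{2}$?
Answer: $11202$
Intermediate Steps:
$w = 7602$
$B{\left(-60 \right)} + w = \left(-60\right)^{2} + 7602 = 3600 + 7602 = 11202$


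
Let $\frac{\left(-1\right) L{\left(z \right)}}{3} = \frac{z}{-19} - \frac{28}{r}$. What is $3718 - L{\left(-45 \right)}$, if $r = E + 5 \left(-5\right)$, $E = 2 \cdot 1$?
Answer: $\frac{1629467}{437} \approx 3728.8$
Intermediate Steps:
$E = 2$
$r = -23$ ($r = 2 + 5 \left(-5\right) = 2 - 25 = -23$)
$L{\left(z \right)} = - \frac{84}{23} + \frac{3 z}{19}$ ($L{\left(z \right)} = - 3 \left(\frac{z}{-19} - \frac{28}{-23}\right) = - 3 \left(z \left(- \frac{1}{19}\right) - - \frac{28}{23}\right) = - 3 \left(- \frac{z}{19} + \frac{28}{23}\right) = - 3 \left(\frac{28}{23} - \frac{z}{19}\right) = - \frac{84}{23} + \frac{3 z}{19}$)
$3718 - L{\left(-45 \right)} = 3718 - \left(- \frac{84}{23} + \frac{3}{19} \left(-45\right)\right) = 3718 - \left(- \frac{84}{23} - \frac{135}{19}\right) = 3718 - - \frac{4701}{437} = 3718 + \frac{4701}{437} = \frac{1629467}{437}$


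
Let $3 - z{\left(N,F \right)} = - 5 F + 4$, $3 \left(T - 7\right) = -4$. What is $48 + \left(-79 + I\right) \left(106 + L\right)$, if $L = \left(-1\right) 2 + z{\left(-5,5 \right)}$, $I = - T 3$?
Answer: $-12240$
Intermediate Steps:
$T = \frac{17}{3}$ ($T = 7 + \frac{1}{3} \left(-4\right) = 7 - \frac{4}{3} = \frac{17}{3} \approx 5.6667$)
$z{\left(N,F \right)} = -1 + 5 F$ ($z{\left(N,F \right)} = 3 - \left(- 5 F + 4\right) = 3 - \left(4 - 5 F\right) = 3 + \left(-4 + 5 F\right) = -1 + 5 F$)
$I = -17$ ($I = \left(-1\right) \frac{17}{3} \cdot 3 = \left(- \frac{17}{3}\right) 3 = -17$)
$L = 22$ ($L = \left(-1\right) 2 + \left(-1 + 5 \cdot 5\right) = -2 + \left(-1 + 25\right) = -2 + 24 = 22$)
$48 + \left(-79 + I\right) \left(106 + L\right) = 48 + \left(-79 - 17\right) \left(106 + 22\right) = 48 - 12288 = -12240$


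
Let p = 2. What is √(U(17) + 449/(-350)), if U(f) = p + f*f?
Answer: √1419614/70 ≈ 17.021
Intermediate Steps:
U(f) = 2 + f² (U(f) = 2 + f*f = 2 + f²)
√(U(17) + 449/(-350)) = √((2 + 17²) + 449/(-350)) = √((2 + 289) + 449*(-1/350)) = √(291 - 449/350) = √(101401/350) = √1419614/70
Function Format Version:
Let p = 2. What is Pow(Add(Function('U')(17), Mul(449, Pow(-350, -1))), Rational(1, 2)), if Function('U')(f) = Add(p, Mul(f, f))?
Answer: Mul(Rational(1, 70), Pow(1419614, Rational(1, 2))) ≈ 17.021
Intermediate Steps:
Function('U')(f) = Add(2, Pow(f, 2)) (Function('U')(f) = Add(2, Mul(f, f)) = Add(2, Pow(f, 2)))
Pow(Add(Function('U')(17), Mul(449, Pow(-350, -1))), Rational(1, 2)) = Pow(Add(Add(2, Pow(17, 2)), Mul(449, Pow(-350, -1))), Rational(1, 2)) = Pow(Add(Add(2, 289), Mul(449, Rational(-1, 350))), Rational(1, 2)) = Pow(Add(291, Rational(-449, 350)), Rational(1, 2)) = Pow(Rational(101401, 350), Rational(1, 2)) = Mul(Rational(1, 70), Pow(1419614, Rational(1, 2)))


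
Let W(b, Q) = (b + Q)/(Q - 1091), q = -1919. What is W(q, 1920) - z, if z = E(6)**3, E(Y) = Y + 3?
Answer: -604340/829 ≈ -729.00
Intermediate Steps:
E(Y) = 3 + Y
W(b, Q) = (Q + b)/(-1091 + Q)
z = 729 (z = (3 + 6)**3 = 9**3 = 729)
W(q, 1920) - z = (1920 - 1919)/(-1091 + 1920) - 1*729 = 1/829 - 729 = -604340/829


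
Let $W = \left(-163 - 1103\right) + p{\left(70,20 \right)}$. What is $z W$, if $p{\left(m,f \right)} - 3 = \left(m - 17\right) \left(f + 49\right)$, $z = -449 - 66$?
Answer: $-1232910$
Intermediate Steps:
$z = -515$ ($z = -449 - 66 = -515$)
$p{\left(m,f \right)} = 3 + \left(-17 + m\right) \left(49 + f\right)$ ($p{\left(m,f \right)} = 3 + \left(m - 17\right) \left(f + 49\right) = 3 + \left(-17 + m\right) \left(49 + f\right)$)
$W = 2394$ ($W = \left(-163 - 1103\right) + \left(-830 - 340 + 49 \cdot 70 + 20 \cdot 70\right) = \left(-163 - 1103\right) + \left(-830 - 340 + 3430 + 1400\right) = -1266 + 3660 = 2394$)
$z W = \left(-515\right) 2394 = -1232910$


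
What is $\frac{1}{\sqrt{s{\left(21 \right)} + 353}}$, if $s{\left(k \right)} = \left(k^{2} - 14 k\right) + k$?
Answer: $\frac{\sqrt{521}}{521} \approx 0.043811$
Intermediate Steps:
$s{\left(k \right)} = k^{2} - 13 k$
$\frac{1}{\sqrt{s{\left(21 \right)} + 353}} = \frac{1}{\sqrt{21 \left(-13 + 21\right) + 353}} = \frac{1}{\sqrt{21 \cdot 8 + 353}} = \frac{1}{\sqrt{168 + 353}} = \frac{1}{\sqrt{521}} = \frac{\sqrt{521}}{521}$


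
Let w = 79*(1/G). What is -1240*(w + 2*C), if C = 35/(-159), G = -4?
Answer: 3980710/159 ≈ 25036.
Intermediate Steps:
C = -35/159 (C = 35*(-1/159) = -35/159 ≈ -0.22013)
w = -79/4 (w = 79*(1/(-4)) = 79*(1*(-¼)) = 79*(-¼) = -79/4 ≈ -19.750)
-1240*(w + 2*C) = -1240*(-79/4 + 2*(-35/159)) = -1240*(-79/4 - 70/159) = -1240*(-12841/636) = 3980710/159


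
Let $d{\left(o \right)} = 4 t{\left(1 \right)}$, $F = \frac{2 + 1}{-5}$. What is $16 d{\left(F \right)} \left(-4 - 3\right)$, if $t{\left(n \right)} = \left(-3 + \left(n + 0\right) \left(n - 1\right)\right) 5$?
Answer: $6720$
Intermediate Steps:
$t{\left(n \right)} = -15 + 5 n \left(-1 + n\right)$ ($t{\left(n \right)} = \left(-3 + n \left(-1 + n\right)\right) 5 = -15 + 5 n \left(-1 + n\right)$)
$F = - \frac{3}{5}$ ($F = 3 \left(- \frac{1}{5}\right) = - \frac{3}{5} \approx -0.6$)
$d{\left(o \right)} = -60$ ($d{\left(o \right)} = 4 \left(-15 - 5 + 5 \cdot 1^{2}\right) = 4 \left(-15 - 5 + 5 \cdot 1\right) = 4 \left(-15 - 5 + 5\right) = 4 \left(-15\right) = -60$)
$16 d{\left(F \right)} \left(-4 - 3\right) = 16 \left(-60\right) \left(-4 - 3\right) = \left(-960\right) \left(-7\right) = 6720$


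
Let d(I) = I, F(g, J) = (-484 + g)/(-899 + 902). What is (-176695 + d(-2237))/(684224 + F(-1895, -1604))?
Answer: -178932/683431 ≈ -0.26181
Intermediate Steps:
F(g, J) = -484/3 + g/3 (F(g, J) = (-484 + g)/3 = (-484 + g)*(⅓) = -484/3 + g/3)
(-176695 + d(-2237))/(684224 + F(-1895, -1604)) = (-176695 - 2237)/(684224 + (-484/3 + (⅓)*(-1895))) = -178932/(684224 + (-484/3 - 1895/3)) = -178932/(684224 - 793) = -178932/683431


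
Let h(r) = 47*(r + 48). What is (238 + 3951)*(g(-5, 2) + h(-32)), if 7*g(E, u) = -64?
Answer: 21782800/7 ≈ 3.1118e+6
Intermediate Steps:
h(r) = 2256 + 47*r (h(r) = 47*(48 + r) = 2256 + 47*r)
g(E, u) = -64/7 (g(E, u) = (⅐)*(-64) = -64/7)
(238 + 3951)*(g(-5, 2) + h(-32)) = (238 + 3951)*(-64/7 + (2256 + 47*(-32))) = 4189*(-64/7 + (2256 - 1504)) = 4189*(-64/7 + 752) = 4189*(5200/7) = 21782800/7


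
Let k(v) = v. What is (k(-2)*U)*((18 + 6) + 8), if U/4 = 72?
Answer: -18432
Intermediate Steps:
U = 288 (U = 4*72 = 288)
(k(-2)*U)*((18 + 6) + 8) = (-2*288)*((18 + 6) + 8) = -576*(24 + 8) = -576*32 = -18432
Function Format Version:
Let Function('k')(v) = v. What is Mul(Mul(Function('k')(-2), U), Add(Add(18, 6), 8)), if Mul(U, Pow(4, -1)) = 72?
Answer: -18432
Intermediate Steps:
U = 288 (U = Mul(4, 72) = 288)
Mul(Mul(Function('k')(-2), U), Add(Add(18, 6), 8)) = Mul(Mul(-2, 288), Add(Add(18, 6), 8)) = Mul(-576, Add(24, 8)) = Mul(-576, 32) = -18432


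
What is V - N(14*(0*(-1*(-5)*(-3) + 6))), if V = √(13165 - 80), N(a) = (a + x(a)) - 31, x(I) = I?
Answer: 31 + √13085 ≈ 145.39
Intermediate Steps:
N(a) = -31 + 2*a (N(a) = (a + a) - 31 = 2*a - 31 = -31 + 2*a)
V = √13085 ≈ 114.39
V - N(14*(0*(-1*(-5)*(-3) + 6))) = √13085 - (-31 + 2*(14*(0*(-1*(-5)*(-3) + 6)))) = √13085 - (-31 + 2*(14*(0*(5*(-3) + 6)))) = √13085 - (-31 + 2*(14*(0*(-15 + 6)))) = √13085 - (-31 + 2*(14*(0*(-9)))) = √13085 - (-31 + 2*(14*0)) = √13085 - (-31 + 2*0) = √13085 - (-31 + 0) = √13085 - 1*(-31) = √13085 + 31 = 31 + √13085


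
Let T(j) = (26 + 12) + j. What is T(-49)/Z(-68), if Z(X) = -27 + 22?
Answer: 11/5 ≈ 2.2000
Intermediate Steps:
Z(X) = -5
T(j) = 38 + j
T(-49)/Z(-68) = (38 - 49)/(-5) = -11*(-⅕) = 11/5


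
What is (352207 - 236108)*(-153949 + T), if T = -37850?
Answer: -22267672101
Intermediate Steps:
(352207 - 236108)*(-153949 + T) = (352207 - 236108)*(-153949 - 37850) = 116099*(-191799) = -22267672101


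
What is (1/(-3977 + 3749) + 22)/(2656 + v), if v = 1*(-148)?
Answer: 5015/571824 ≈ 0.0087702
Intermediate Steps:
v = -148
(1/(-3977 + 3749) + 22)/(2656 + v) = (1/(-3977 + 3749) + 22)/(2656 - 148) = (1/(-228) + 22)/2508 = (-1/228 + 22)*(1/2508) = (5015/228)*(1/2508) = 5015/571824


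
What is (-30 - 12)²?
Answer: 1764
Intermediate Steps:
(-30 - 12)² = (-42)² = 1764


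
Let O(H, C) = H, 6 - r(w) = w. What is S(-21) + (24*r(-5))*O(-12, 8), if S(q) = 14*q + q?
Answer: -3483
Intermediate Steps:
r(w) = 6 - w
S(q) = 15*q
S(-21) + (24*r(-5))*O(-12, 8) = 15*(-21) + (24*(6 - 1*(-5)))*(-12) = -315 + (24*(6 + 5))*(-12) = -315 + (24*11)*(-12) = -315 + 264*(-12) = -315 - 3168 = -3483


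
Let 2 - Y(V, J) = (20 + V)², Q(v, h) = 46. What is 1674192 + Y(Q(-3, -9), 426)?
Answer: 1669838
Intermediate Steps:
Y(V, J) = 2 - (20 + V)²
1674192 + Y(Q(-3, -9), 426) = 1674192 + (2 - (20 + 46)²) = 1674192 + (2 - 1*66²) = 1674192 + (2 - 1*4356) = 1674192 + (2 - 4356) = 1674192 - 4354 = 1669838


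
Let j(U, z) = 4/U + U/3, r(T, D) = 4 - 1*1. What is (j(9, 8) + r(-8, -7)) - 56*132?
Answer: -66470/9 ≈ -7385.6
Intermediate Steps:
r(T, D) = 3 (r(T, D) = 4 - 1 = 3)
j(U, z) = 4/U + U/3 (j(U, z) = 4/U + U*(⅓) = 4/U + U/3)
(j(9, 8) + r(-8, -7)) - 56*132 = ((4/9 + (⅓)*9) + 3) - 56*132 = ((4*(⅑) + 3) + 3) - 7392 = ((4/9 + 3) + 3) - 7392 = (31/9 + 3) - 7392 = 58/9 - 7392 = -66470/9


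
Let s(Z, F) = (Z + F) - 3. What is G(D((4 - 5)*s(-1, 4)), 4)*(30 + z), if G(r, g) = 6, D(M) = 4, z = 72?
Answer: 612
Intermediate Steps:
s(Z, F) = -3 + F + Z (s(Z, F) = (F + Z) - 3 = -3 + F + Z)
G(D((4 - 5)*s(-1, 4)), 4)*(30 + z) = 6*(30 + 72) = 6*102 = 612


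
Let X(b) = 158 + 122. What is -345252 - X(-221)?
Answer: -345532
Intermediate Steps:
X(b) = 280
-345252 - X(-221) = -345252 - 1*280 = -345252 - 280 = -345532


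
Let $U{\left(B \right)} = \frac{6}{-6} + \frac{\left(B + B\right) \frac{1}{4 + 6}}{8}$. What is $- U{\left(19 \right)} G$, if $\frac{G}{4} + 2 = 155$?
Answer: $\frac{3213}{10} \approx 321.3$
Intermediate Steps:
$G = 612$ ($G = -8 + 4 \cdot 155 = -8 + 620 = 612$)
$U{\left(B \right)} = -1 + \frac{B}{40}$ ($U{\left(B \right)} = 6 \left(- \frac{1}{6}\right) + \frac{2 B}{10} \cdot \frac{1}{8} = -1 + 2 B \frac{1}{10} \cdot \frac{1}{8} = -1 + \frac{B}{5} \cdot \frac{1}{8} = -1 + \frac{B}{40}$)
$- U{\left(19 \right)} G = - \left(-1 + \frac{1}{40} \cdot 19\right) 612 = - \left(-1 + \frac{19}{40}\right) 612 = - \frac{\left(-21\right) 612}{40} = \left(-1\right) \left(- \frac{3213}{10}\right) = \frac{3213}{10}$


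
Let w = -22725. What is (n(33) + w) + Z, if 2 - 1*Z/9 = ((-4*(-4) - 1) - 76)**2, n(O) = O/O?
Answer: -56195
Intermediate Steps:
n(O) = 1
Z = -33471 (Z = 18 - 9*((-4*(-4) - 1) - 76)**2 = 18 - 9*((16 - 1) - 76)**2 = 18 - 9*(15 - 76)**2 = 18 - 9*(-61)**2 = 18 - 9*3721 = 18 - 33489 = -33471)
(n(33) + w) + Z = (1 - 22725) - 33471 = -22724 - 33471 = -56195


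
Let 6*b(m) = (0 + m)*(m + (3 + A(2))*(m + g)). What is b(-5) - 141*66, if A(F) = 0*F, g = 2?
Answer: -27883/3 ≈ -9294.3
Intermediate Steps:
A(F) = 0
b(m) = m*(6 + 4*m)/6 (b(m) = ((0 + m)*(m + (3 + 0)*(m + 2)))/6 = (m*(m + 3*(2 + m)))/6 = (m*(m + (6 + 3*m)))/6 = (m*(6 + 4*m))/6 = m*(6 + 4*m)/6)
b(-5) - 141*66 = (⅓)*(-5)*(3 + 2*(-5)) - 141*66 = (⅓)*(-5)*(3 - 10) - 9306 = (⅓)*(-5)*(-7) - 9306 = 35/3 - 9306 = -27883/3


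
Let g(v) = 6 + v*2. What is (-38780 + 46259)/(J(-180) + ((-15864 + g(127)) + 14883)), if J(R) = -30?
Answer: -7479/751 ≈ -9.9587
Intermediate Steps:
g(v) = 6 + 2*v
(-38780 + 46259)/(J(-180) + ((-15864 + g(127)) + 14883)) = (-38780 + 46259)/(-30 + ((-15864 + (6 + 2*127)) + 14883)) = 7479/(-30 + ((-15864 + (6 + 254)) + 14883)) = 7479/(-30 + ((-15864 + 260) + 14883)) = 7479/(-30 + (-15604 + 14883)) = 7479/(-30 - 721) = 7479/(-751) = 7479*(-1/751) = -7479/751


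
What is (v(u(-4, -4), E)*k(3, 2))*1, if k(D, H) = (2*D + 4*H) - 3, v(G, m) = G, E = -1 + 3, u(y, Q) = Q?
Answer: -44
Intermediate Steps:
E = 2
k(D, H) = -3 + 2*D + 4*H
(v(u(-4, -4), E)*k(3, 2))*1 = -4*(-3 + 2*3 + 4*2)*1 = -4*(-3 + 6 + 8)*1 = -4*11*1 = -44*1 = -44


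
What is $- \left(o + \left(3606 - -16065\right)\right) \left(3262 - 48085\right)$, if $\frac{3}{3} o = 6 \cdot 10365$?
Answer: $3669255603$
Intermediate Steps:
$o = 62190$ ($o = 6 \cdot 10365 = 62190$)
$- \left(o + \left(3606 - -16065\right)\right) \left(3262 - 48085\right) = - \left(62190 + \left(3606 - -16065\right)\right) \left(3262 - 48085\right) = - \left(62190 + \left(3606 + 16065\right)\right) \left(-44823\right) = - \left(62190 + 19671\right) \left(-44823\right) = - 81861 \left(-44823\right) = \left(-1\right) \left(-3669255603\right) = 3669255603$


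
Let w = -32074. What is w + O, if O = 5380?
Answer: -26694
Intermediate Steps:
w + O = -32074 + 5380 = -26694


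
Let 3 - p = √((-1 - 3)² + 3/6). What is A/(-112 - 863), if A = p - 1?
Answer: -2/975 + √66/1950 ≈ 0.0021149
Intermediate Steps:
p = 3 - √66/2 (p = 3 - √((-1 - 3)² + 3/6) = 3 - √((-4)² + 3*(⅙)) = 3 - √(16 + ½) = 3 - √(33/2) = 3 - √66/2 ≈ -1.0620)
A = 2 - √66/2 (A = (3 - √66/2) - 1 = 2 - √66/2 ≈ -2.0620)
A/(-112 - 863) = (2 - √66/2)/(-112 - 863) = (2 - √66/2)/(-975) = -(2 - √66/2)/975 = -2/975 + √66/1950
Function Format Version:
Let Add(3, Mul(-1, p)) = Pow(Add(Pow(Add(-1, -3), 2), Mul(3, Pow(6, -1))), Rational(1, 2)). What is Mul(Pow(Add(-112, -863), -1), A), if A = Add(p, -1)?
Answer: Add(Rational(-2, 975), Mul(Rational(1, 1950), Pow(66, Rational(1, 2)))) ≈ 0.0021149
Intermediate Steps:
p = Add(3, Mul(Rational(-1, 2), Pow(66, Rational(1, 2)))) (p = Add(3, Mul(-1, Pow(Add(Pow(Add(-1, -3), 2), Mul(3, Pow(6, -1))), Rational(1, 2)))) = Add(3, Mul(-1, Pow(Add(Pow(-4, 2), Mul(3, Rational(1, 6))), Rational(1, 2)))) = Add(3, Mul(-1, Pow(Add(16, Rational(1, 2)), Rational(1, 2)))) = Add(3, Mul(-1, Pow(Rational(33, 2), Rational(1, 2)))) = Add(3, Mul(-1, Mul(Rational(1, 2), Pow(66, Rational(1, 2))))) = Add(3, Mul(Rational(-1, 2), Pow(66, Rational(1, 2)))) ≈ -1.0620)
A = Add(2, Mul(Rational(-1, 2), Pow(66, Rational(1, 2)))) (A = Add(Add(3, Mul(Rational(-1, 2), Pow(66, Rational(1, 2)))), -1) = Add(2, Mul(Rational(-1, 2), Pow(66, Rational(1, 2)))) ≈ -2.0620)
Mul(Pow(Add(-112, -863), -1), A) = Mul(Pow(Add(-112, -863), -1), Add(2, Mul(Rational(-1, 2), Pow(66, Rational(1, 2))))) = Mul(Pow(-975, -1), Add(2, Mul(Rational(-1, 2), Pow(66, Rational(1, 2))))) = Mul(Rational(-1, 975), Add(2, Mul(Rational(-1, 2), Pow(66, Rational(1, 2))))) = Add(Rational(-2, 975), Mul(Rational(1, 1950), Pow(66, Rational(1, 2))))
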